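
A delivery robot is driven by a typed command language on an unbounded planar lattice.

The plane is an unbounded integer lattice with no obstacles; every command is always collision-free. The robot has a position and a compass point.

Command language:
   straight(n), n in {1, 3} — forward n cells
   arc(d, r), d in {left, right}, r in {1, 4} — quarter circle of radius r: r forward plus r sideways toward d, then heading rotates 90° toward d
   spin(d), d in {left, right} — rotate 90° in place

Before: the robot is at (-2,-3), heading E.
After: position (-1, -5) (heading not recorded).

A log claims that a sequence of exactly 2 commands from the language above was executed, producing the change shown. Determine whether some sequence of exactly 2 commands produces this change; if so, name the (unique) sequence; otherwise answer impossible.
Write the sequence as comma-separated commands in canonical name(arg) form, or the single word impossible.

key: order matters: swapping arc(right, 1) and straight(1) lands elsewhere
initial: at (-2,-3), heading E
t=1 arc(right, 1) ⇒ at (-1,-4), heading S
t=2 straight(1) ⇒ at (-1,-5), heading S
all 64 alternatives checked — unique.

arc(right, 1), straight(1)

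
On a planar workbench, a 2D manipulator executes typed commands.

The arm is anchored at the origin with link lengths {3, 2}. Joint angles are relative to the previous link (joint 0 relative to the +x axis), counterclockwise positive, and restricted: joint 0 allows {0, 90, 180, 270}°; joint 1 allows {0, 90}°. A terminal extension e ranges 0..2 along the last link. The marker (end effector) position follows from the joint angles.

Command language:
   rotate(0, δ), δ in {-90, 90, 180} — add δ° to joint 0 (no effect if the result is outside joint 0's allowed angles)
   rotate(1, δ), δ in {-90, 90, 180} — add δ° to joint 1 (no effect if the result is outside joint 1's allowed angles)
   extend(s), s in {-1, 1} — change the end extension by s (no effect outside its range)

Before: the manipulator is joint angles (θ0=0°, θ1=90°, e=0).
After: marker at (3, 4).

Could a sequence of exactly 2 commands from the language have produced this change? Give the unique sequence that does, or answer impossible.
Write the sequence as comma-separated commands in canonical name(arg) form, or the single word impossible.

t0: joint angles (θ0=0°, θ1=90°, e=0)
step 1 (extend(1)): joint angles (θ0=0°, θ1=90°, e=1)
step 2 (extend(1)): joint angles (θ0=0°, θ1=90°, e=2)
all 64 alternatives checked — unique.

extend(1), extend(1)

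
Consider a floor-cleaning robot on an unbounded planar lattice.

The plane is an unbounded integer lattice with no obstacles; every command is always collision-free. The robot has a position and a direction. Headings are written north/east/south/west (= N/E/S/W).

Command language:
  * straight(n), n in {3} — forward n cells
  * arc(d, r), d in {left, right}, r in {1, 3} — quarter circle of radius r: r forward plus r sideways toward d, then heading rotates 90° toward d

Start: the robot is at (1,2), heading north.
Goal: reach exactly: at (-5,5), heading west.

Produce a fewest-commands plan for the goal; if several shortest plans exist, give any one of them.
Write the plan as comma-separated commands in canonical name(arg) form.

t0: at (1,2), heading north
1. arc(left, 3) → at (-2,5), heading west
2. straight(3) → at (-5,5), heading west
nothing shorter than 2 reaches the goal.

arc(left, 3), straight(3)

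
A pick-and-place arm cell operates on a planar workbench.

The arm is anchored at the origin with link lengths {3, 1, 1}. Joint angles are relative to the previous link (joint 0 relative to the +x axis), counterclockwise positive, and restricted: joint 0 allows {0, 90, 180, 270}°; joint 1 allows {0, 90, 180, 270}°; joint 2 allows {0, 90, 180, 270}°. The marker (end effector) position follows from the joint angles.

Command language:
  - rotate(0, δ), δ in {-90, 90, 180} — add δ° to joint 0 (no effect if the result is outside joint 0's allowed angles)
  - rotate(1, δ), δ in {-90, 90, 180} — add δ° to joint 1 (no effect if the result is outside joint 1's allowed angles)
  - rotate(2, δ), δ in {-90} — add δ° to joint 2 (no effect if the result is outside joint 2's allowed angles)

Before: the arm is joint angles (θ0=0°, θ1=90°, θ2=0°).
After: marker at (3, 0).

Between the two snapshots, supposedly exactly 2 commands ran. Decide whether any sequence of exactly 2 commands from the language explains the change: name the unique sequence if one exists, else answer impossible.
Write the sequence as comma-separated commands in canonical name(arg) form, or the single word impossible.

rotate(2, -90), rotate(2, -90)

begin: joint angles (θ0=0°, θ1=90°, θ2=0°)
[1] after rotate(2, -90): joint angles (θ0=0°, θ1=90°, θ2=270°)
[2] after rotate(2, -90): joint angles (θ0=0°, θ1=90°, θ2=180°)
no rival 2-sequence matches.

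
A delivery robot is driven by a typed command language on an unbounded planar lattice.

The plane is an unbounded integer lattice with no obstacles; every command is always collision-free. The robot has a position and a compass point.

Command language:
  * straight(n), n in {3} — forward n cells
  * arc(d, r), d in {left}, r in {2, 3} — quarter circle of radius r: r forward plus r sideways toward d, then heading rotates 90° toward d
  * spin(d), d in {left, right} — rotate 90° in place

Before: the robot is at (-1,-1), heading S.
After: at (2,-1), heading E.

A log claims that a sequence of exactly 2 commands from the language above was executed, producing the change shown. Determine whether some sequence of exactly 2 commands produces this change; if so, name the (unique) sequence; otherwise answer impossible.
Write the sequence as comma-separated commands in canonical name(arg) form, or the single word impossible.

spin(left), straight(3)

key: running straight(3) before spin(left) would end elsewhere — order is forced
from: at (-1,-1), heading S
[1] after spin(left): at (-1,-1), heading E
[2] after straight(3): at (2,-1), heading E
no other 2-command option fits: unique.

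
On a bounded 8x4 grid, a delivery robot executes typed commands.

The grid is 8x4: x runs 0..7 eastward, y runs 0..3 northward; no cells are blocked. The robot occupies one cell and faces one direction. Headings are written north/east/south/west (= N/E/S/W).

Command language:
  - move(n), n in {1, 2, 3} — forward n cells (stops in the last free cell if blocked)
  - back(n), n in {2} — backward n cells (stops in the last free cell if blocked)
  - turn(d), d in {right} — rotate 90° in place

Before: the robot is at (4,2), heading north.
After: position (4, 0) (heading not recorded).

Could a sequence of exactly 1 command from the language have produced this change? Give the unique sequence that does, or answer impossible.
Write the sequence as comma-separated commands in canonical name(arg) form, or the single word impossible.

t0: at (4,2), heading north
t=1 back(2) ⇒ at (4,0), heading north
no rival 1-sequence matches.

back(2)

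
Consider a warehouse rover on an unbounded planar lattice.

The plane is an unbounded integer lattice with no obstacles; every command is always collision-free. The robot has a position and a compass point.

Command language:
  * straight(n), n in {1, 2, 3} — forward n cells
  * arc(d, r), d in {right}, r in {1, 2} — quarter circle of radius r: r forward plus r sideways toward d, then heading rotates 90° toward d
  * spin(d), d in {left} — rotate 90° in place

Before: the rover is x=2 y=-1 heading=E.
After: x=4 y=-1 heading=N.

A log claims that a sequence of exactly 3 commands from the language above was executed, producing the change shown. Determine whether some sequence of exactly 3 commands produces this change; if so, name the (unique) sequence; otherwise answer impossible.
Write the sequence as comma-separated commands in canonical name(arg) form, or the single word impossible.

straight(1), straight(1), spin(left)

key: running spin(left) before straight(1) would end elsewhere — order is forced
initial: x=2 y=-1 heading=E
step 1 (straight(1)): x=3 y=-1 heading=E
step 2 (straight(1)): x=4 y=-1 heading=E
step 3 (spin(left)): x=4 y=-1 heading=N
no rival 3-sequence matches.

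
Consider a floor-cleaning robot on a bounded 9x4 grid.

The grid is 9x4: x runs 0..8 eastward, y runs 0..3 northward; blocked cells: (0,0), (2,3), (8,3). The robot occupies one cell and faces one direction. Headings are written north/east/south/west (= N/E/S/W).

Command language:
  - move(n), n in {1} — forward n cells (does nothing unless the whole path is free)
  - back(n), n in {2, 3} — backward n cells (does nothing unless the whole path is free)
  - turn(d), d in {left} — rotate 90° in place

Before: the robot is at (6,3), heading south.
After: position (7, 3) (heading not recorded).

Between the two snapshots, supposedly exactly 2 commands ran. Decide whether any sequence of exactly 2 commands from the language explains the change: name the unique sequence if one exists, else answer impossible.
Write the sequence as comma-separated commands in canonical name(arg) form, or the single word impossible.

key: running move(1) before turn(left) would end elsewhere — order is forced
from: at (6,3), heading south
step 1 (turn(left)): at (6,3), heading east
step 2 (move(1)): at (7,3), heading east
uniquely the one of 16 2-step routes that fits.

turn(left), move(1)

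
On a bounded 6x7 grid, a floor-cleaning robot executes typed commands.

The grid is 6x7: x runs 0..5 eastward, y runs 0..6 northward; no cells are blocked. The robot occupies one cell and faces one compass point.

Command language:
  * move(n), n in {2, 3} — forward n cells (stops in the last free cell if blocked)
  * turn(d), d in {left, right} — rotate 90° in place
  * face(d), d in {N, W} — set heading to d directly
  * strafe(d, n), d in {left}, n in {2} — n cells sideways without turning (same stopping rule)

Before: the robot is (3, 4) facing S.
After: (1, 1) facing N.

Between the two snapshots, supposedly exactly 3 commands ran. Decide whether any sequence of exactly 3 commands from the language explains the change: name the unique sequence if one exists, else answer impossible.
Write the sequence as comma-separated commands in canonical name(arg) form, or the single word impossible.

move(3), face(N), strafe(left, 2)

key: running strafe(left, 2) before move(3) would end elsewhere — order is forced
t0: (3, 4) facing S
step 1 (move(3)): (3, 1) facing S
step 2 (face(N)): (3, 1) facing N
step 3 (strafe(left, 2)): (1, 1) facing N
all 343 alternatives checked — unique.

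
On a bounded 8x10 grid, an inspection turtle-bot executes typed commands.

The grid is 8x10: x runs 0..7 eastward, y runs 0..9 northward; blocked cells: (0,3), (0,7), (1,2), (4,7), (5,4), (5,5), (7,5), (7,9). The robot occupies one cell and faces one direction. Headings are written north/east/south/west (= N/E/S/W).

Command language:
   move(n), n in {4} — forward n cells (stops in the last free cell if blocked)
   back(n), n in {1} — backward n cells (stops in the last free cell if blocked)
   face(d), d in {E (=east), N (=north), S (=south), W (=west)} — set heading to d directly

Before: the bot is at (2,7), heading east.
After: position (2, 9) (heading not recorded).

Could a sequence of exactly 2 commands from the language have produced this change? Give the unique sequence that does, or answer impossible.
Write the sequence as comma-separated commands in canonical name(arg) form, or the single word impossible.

face(N), move(4)

key: move(4) runs into the grid edge before its full distance
initial: at (2,7), heading east
step 1 (face(N)): at (2,7), heading north
step 2 (move(4)): at (2,9), heading north
uniquely the one of 36 2-step routes that fits.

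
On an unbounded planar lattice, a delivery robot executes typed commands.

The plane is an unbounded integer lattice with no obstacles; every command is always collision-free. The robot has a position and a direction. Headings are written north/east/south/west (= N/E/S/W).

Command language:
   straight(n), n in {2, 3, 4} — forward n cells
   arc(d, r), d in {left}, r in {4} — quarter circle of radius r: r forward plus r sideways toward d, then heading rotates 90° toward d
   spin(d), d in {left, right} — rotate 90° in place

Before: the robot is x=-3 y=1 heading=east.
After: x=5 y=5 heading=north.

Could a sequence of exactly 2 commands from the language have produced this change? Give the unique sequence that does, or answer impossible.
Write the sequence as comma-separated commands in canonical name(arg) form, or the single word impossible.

straight(4), arc(left, 4)

key: cell and facing (now N) both changed — the 2 commands mix motion and turning
t0: x=-3 y=1 heading=east
t=1 straight(4) ⇒ x=1 y=1 heading=east
t=2 arc(left, 4) ⇒ x=5 y=5 heading=north
no other 2-command option fits: unique.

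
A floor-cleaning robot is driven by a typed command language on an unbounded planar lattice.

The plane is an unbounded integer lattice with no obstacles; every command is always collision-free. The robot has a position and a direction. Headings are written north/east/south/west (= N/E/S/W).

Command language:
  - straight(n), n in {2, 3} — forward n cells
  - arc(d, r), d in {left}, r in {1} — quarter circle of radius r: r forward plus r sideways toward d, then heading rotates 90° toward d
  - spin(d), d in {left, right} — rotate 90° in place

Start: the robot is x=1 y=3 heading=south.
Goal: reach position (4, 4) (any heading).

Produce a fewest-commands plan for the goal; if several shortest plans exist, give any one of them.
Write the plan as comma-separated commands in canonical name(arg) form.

from: x=1 y=3 heading=south
[1] after spin(left): x=1 y=3 heading=east
[2] after straight(2): x=3 y=3 heading=east
[3] after arc(left, 1): x=4 y=4 heading=north
shorter routes all fall short; 3 is best.

spin(left), straight(2), arc(left, 1)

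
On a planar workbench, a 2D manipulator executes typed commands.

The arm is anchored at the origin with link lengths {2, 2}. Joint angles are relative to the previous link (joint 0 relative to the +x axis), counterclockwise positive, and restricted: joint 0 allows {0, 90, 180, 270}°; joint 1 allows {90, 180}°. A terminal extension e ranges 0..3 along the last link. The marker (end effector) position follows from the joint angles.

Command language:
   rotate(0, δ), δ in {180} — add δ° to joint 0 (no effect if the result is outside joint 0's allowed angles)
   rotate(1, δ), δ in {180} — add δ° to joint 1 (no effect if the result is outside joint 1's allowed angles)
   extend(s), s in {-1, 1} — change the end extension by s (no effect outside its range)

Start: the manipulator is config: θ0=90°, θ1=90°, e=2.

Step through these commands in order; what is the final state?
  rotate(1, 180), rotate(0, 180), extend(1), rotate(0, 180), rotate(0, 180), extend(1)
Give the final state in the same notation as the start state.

initial: config: θ0=90°, θ1=90°, e=2
[1] after rotate(1, 180): config: θ0=90°, θ1=90°, e=2
[2] after rotate(0, 180): config: θ0=270°, θ1=90°, e=2
[3] after extend(1): config: θ0=270°, θ1=90°, e=3
[4] after rotate(0, 180): config: θ0=90°, θ1=90°, e=3
[5] after rotate(0, 180): config: θ0=270°, θ1=90°, e=3
[6] after extend(1): config: θ0=270°, θ1=90°, e=3

config: θ0=270°, θ1=90°, e=3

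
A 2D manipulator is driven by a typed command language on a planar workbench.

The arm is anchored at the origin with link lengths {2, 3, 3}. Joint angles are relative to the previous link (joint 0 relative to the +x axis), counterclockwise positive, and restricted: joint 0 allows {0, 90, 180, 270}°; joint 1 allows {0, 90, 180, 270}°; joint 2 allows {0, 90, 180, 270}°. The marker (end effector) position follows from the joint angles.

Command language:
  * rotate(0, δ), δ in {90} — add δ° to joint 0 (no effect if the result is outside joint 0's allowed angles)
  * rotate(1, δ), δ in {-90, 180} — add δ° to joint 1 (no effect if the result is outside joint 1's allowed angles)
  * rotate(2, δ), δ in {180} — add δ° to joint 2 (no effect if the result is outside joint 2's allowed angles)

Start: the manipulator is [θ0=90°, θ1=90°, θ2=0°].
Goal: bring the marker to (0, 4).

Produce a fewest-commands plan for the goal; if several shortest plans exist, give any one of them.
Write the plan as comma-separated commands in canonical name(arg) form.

t0: [θ0=90°, θ1=90°, θ2=0°]
t=1 rotate(0, 90) ⇒ [θ0=180°, θ1=90°, θ2=0°]
t=2 rotate(0, 90) ⇒ [θ0=270°, θ1=90°, θ2=0°]
t=3 rotate(1, 180) ⇒ [θ0=270°, θ1=270°, θ2=0°]
t=4 rotate(1, -90) ⇒ [θ0=270°, θ1=180°, θ2=0°]
no 3-step plan works, so 4 is optimal.

rotate(0, 90), rotate(0, 90), rotate(1, 180), rotate(1, -90)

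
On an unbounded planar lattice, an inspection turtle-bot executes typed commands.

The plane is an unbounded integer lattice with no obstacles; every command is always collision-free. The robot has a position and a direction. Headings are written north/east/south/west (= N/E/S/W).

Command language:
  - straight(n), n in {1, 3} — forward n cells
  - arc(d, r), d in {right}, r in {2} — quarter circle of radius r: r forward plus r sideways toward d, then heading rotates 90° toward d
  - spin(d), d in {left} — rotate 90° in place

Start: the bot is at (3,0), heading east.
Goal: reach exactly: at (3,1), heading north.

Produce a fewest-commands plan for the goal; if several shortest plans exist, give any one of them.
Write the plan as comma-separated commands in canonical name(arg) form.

spin(left), straight(1)

from: at (3,0), heading east
[1] after spin(left): at (3,0), heading north
[2] after straight(1): at (3,1), heading north
shorter routes all fall short; 2 is best.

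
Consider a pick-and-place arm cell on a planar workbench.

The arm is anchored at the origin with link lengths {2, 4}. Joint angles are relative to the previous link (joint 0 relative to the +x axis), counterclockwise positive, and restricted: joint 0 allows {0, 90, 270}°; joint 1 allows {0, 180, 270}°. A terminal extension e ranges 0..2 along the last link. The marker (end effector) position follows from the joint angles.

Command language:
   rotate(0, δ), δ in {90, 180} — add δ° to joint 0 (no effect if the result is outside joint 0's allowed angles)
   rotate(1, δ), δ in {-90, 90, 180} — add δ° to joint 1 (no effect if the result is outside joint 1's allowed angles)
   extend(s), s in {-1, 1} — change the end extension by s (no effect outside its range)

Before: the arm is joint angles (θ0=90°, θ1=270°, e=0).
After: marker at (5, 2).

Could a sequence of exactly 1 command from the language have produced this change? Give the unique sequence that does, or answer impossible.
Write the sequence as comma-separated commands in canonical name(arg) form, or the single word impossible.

extend(1)

begin: joint angles (θ0=90°, θ1=270°, e=0)
step 1 (extend(1)): joint angles (θ0=90°, θ1=270°, e=1)
all 7 alternatives checked — unique.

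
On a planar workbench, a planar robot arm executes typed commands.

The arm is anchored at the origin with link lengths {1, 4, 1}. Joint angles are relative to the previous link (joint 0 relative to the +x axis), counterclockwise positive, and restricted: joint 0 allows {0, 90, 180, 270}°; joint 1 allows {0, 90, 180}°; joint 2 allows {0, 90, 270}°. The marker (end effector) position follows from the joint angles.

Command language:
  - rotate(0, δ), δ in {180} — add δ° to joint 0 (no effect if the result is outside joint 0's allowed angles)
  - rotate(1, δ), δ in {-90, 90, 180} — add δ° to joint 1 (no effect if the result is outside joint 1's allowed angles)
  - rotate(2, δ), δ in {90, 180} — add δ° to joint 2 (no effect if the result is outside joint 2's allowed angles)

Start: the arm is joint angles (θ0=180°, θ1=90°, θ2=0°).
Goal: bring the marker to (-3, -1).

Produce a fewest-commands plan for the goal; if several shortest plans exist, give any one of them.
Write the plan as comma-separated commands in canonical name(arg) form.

rotate(2, 90), rotate(0, 180), rotate(1, 90)

from: joint angles (θ0=180°, θ1=90°, θ2=0°)
[1] after rotate(2, 90): joint angles (θ0=180°, θ1=90°, θ2=90°)
[2] after rotate(0, 180): joint angles (θ0=0°, θ1=90°, θ2=90°)
[3] after rotate(1, 90): joint angles (θ0=0°, θ1=180°, θ2=90°)
no 2-step plan works, so 3 is optimal.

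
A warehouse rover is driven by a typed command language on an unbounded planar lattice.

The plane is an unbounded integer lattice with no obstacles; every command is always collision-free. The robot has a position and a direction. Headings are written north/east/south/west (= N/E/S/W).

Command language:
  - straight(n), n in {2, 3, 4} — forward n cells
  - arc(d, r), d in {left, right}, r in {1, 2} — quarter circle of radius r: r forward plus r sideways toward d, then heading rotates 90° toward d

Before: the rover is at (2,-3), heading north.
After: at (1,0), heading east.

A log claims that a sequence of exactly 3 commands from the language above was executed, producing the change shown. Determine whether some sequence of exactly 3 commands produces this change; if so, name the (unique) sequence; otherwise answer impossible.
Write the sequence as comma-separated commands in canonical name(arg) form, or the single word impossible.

key: position moved to (1,0) AND the heading swung to E — translation plus rotation needed
start: at (2,-3), heading north
1. arc(left, 1) → at (1,-2), heading west
2. arc(right, 1) → at (0,-1), heading north
3. arc(right, 1) → at (1,0), heading east
all 343 alternatives checked — unique.

arc(left, 1), arc(right, 1), arc(right, 1)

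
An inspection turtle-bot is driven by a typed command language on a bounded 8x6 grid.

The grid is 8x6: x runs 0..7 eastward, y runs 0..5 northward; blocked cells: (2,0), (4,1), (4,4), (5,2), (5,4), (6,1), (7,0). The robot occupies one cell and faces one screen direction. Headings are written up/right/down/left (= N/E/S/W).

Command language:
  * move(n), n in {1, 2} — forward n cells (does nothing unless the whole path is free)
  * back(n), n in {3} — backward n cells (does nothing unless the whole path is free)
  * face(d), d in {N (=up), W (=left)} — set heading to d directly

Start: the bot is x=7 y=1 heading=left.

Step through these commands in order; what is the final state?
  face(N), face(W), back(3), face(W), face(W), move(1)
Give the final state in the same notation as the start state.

start: x=7 y=1 heading=left
t=1 face(N) ⇒ x=7 y=1 heading=up
t=2 face(W) ⇒ x=7 y=1 heading=left
t=3 back(3) ⇒ x=7 y=1 heading=left
t=4 face(W) ⇒ x=7 y=1 heading=left
t=5 face(W) ⇒ x=7 y=1 heading=left
t=6 move(1) ⇒ x=7 y=1 heading=left

x=7 y=1 heading=left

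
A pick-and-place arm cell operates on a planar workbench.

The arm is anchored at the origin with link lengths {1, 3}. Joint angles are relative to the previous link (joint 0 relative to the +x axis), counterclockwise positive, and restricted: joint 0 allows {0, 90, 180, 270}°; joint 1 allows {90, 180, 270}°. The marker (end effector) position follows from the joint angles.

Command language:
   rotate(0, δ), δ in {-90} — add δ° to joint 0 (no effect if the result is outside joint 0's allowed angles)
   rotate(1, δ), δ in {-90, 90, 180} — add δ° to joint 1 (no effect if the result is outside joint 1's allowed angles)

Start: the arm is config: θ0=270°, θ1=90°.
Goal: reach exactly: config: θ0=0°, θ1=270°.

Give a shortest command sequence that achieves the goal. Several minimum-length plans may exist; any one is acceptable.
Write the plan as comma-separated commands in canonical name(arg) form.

start: config: θ0=270°, θ1=90°
t=1 rotate(1, 180) ⇒ config: θ0=270°, θ1=270°
t=2 rotate(0, -90) ⇒ config: θ0=180°, θ1=270°
t=3 rotate(0, -90) ⇒ config: θ0=90°, θ1=270°
t=4 rotate(0, -90) ⇒ config: θ0=0°, θ1=270°
shorter routes all fall short; 4 is best.

rotate(1, 180), rotate(0, -90), rotate(0, -90), rotate(0, -90)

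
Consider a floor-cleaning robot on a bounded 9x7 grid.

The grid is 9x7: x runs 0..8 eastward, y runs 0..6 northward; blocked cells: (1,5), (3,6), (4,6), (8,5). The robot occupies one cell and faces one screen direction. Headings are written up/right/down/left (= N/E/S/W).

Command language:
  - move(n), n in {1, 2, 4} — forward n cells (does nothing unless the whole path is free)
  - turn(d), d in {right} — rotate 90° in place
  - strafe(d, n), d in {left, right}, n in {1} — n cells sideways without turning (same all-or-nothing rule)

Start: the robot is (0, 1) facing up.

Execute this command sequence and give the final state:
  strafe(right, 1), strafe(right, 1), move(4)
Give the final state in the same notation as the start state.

(2, 5) facing up

initial: (0, 1) facing up
step 1 (strafe(right, 1)): (1, 1) facing up
step 2 (strafe(right, 1)): (2, 1) facing up
step 3 (move(4)): (2, 5) facing up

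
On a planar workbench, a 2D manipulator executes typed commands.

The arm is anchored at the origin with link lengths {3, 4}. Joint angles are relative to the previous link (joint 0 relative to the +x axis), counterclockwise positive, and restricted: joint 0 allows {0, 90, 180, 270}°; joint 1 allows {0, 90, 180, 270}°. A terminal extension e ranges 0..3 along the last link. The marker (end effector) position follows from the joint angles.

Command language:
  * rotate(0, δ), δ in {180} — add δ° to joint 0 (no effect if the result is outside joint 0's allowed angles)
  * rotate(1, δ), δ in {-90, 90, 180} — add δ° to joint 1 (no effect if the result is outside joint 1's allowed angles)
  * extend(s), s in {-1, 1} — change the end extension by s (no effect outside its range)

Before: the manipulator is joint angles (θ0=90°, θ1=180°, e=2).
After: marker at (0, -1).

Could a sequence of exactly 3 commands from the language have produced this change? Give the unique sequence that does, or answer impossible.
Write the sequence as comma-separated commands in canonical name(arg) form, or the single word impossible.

start: joint angles (θ0=90°, θ1=180°, e=2)
t=1 extend(-1) ⇒ joint angles (θ0=90°, θ1=180°, e=1)
t=2 extend(-1) ⇒ joint angles (θ0=90°, θ1=180°, e=0)
t=3 extend(-1) ⇒ joint angles (θ0=90°, θ1=180°, e=0)
uniquely the one of 216 3-step routes that fits.

extend(-1), extend(-1), extend(-1)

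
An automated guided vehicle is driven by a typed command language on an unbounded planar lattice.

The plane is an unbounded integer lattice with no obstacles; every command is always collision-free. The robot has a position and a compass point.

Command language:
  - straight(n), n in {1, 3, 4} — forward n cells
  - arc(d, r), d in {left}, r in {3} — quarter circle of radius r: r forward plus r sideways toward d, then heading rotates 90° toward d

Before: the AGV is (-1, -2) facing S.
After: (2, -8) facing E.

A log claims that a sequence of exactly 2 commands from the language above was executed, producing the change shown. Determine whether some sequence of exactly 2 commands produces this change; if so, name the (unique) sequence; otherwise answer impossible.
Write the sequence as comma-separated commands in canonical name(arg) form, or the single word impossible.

straight(3), arc(left, 3)

key: cell and facing (now E) both changed — the 2 commands mix motion and turning
from: (-1, -2) facing S
step 1 (straight(3)): (-1, -5) facing S
step 2 (arc(left, 3)): (2, -8) facing E
all 16 alternatives checked — unique.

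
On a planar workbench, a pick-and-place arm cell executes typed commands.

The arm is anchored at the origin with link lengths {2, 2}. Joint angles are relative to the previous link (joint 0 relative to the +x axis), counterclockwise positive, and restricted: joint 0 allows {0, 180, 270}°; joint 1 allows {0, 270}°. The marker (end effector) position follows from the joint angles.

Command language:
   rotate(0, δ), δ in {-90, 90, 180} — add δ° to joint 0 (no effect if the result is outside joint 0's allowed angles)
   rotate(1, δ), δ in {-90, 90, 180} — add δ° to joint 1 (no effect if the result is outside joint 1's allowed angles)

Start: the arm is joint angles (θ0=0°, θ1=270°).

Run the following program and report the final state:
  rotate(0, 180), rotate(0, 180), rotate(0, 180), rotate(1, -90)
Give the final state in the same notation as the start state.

start: joint angles (θ0=0°, θ1=270°)
t=1 rotate(0, 180) ⇒ joint angles (θ0=180°, θ1=270°)
t=2 rotate(0, 180) ⇒ joint angles (θ0=0°, θ1=270°)
t=3 rotate(0, 180) ⇒ joint angles (θ0=180°, θ1=270°)
t=4 rotate(1, -90) ⇒ joint angles (θ0=180°, θ1=270°)

joint angles (θ0=180°, θ1=270°)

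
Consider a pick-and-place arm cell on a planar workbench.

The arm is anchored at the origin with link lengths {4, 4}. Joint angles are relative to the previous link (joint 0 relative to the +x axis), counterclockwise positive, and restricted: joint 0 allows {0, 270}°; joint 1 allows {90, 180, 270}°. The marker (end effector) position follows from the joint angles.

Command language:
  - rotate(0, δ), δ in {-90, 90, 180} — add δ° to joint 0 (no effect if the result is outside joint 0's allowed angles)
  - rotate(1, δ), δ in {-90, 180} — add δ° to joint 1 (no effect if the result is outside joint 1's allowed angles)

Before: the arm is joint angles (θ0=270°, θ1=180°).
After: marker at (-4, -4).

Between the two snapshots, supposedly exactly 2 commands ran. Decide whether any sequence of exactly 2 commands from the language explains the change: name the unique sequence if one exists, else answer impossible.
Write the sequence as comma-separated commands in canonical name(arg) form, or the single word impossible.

rotate(1, -90), rotate(1, 180)

key: order matters: swapping rotate(1, -90) and rotate(1, 180) lands elsewhere
initial: joint angles (θ0=270°, θ1=180°)
step 1 (rotate(1, -90)): joint angles (θ0=270°, θ1=90°)
step 2 (rotate(1, 180)): joint angles (θ0=270°, θ1=270°)
no rival 2-sequence matches.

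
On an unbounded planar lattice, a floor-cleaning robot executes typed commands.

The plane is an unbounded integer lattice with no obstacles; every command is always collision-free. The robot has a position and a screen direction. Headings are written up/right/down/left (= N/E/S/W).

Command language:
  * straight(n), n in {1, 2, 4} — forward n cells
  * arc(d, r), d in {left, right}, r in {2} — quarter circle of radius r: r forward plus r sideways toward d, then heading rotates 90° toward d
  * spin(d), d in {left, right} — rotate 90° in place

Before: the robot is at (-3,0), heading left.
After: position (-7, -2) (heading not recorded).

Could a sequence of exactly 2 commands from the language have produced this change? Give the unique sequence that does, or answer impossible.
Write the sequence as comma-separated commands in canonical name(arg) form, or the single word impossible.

key: order matters: swapping straight(2) and arc(left, 2) lands elsewhere
from: at (-3,0), heading left
step 1 (straight(2)): at (-5,0), heading left
step 2 (arc(left, 2)): at (-7,-2), heading down
no rival 2-sequence matches.

straight(2), arc(left, 2)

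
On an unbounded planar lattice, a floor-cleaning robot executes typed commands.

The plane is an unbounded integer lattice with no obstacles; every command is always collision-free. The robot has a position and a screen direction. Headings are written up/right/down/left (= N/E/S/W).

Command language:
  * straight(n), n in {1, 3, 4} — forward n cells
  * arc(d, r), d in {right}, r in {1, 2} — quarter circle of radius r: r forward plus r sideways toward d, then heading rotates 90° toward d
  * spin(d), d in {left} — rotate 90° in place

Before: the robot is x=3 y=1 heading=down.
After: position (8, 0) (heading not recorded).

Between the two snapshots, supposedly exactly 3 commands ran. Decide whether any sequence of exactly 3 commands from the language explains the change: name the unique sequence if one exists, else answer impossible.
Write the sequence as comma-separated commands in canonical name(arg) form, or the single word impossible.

key: order matters: swapping spin(left) and arc(right, 1) lands elsewhere
begin: x=3 y=1 heading=down
step 1 (spin(left)): x=3 y=1 heading=right
step 2 (straight(4)): x=7 y=1 heading=right
step 3 (arc(right, 1)): x=8 y=0 heading=down
uniquely the one of 216 3-step routes that fits.

spin(left), straight(4), arc(right, 1)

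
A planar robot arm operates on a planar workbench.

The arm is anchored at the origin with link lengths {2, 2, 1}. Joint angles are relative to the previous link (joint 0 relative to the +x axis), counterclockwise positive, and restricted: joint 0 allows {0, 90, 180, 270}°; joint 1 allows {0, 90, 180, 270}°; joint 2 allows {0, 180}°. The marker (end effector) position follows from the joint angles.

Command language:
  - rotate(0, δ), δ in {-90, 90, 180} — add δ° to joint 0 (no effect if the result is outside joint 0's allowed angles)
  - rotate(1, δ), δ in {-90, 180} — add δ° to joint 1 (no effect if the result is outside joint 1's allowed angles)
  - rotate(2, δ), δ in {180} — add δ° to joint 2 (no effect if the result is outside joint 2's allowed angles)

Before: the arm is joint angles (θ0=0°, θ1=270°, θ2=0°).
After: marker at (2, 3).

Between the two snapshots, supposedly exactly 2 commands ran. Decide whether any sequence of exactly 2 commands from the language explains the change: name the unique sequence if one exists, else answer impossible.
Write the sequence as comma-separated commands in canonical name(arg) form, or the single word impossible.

rotate(1, -90), rotate(1, -90)

begin: joint angles (θ0=0°, θ1=270°, θ2=0°)
[1] after rotate(1, -90): joint angles (θ0=0°, θ1=180°, θ2=0°)
[2] after rotate(1, -90): joint angles (θ0=0°, θ1=90°, θ2=0°)
no other 2-command option fits: unique.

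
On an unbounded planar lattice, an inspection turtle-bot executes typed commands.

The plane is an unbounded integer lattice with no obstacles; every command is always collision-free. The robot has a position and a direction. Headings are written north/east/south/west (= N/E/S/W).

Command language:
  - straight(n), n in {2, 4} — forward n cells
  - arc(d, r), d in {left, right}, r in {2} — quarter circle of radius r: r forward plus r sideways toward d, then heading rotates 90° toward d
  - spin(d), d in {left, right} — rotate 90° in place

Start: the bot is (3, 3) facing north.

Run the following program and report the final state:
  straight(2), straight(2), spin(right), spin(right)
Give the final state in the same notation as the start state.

start: (3, 3) facing north
step 1 (straight(2)): (3, 5) facing north
step 2 (straight(2)): (3, 7) facing north
step 3 (spin(right)): (3, 7) facing east
step 4 (spin(right)): (3, 7) facing south

(3, 7) facing south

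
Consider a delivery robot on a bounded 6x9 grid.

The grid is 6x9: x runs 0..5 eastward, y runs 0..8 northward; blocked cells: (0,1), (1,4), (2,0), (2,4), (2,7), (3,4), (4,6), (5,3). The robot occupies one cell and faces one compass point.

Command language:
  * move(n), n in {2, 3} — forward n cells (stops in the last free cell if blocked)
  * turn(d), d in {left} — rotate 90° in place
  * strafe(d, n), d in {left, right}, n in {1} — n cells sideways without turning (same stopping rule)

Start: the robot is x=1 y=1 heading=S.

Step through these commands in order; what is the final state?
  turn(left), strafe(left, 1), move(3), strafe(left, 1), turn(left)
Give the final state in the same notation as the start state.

t0: x=1 y=1 heading=S
1. turn(left) → x=1 y=1 heading=E
2. strafe(left, 1) → x=1 y=2 heading=E
3. move(3) → x=4 y=2 heading=E
4. strafe(left, 1) → x=4 y=3 heading=E
5. turn(left) → x=4 y=3 heading=N

x=4 y=3 heading=N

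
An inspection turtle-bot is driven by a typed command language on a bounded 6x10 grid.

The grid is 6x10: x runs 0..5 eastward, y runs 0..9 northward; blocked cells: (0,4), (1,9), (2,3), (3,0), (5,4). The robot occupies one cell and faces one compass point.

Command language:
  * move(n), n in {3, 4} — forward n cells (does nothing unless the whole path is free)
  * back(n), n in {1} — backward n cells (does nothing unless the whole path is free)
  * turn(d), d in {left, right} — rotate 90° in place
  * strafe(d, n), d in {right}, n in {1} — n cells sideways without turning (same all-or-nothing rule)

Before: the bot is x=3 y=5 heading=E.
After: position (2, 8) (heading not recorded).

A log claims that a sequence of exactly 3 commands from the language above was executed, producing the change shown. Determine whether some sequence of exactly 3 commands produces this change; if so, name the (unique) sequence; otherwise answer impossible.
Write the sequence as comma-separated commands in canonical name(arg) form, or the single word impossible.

key: running move(3) before back(1) would end elsewhere — order is forced
begin: x=3 y=5 heading=E
[1] after back(1): x=2 y=5 heading=E
[2] after turn(left): x=2 y=5 heading=N
[3] after move(3): x=2 y=8 heading=N
uniquely the one of 216 3-step routes that fits.

back(1), turn(left), move(3)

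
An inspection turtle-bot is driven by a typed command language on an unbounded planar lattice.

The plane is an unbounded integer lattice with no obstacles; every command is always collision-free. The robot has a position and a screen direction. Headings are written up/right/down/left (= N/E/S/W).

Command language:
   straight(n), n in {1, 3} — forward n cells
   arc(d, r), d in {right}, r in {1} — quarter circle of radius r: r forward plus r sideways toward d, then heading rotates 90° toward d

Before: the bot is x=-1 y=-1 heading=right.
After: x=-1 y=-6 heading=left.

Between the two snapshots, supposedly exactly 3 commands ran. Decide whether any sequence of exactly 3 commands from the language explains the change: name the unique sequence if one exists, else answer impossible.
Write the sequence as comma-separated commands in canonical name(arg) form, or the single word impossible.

arc(right, 1), straight(3), arc(right, 1)

key: cell and facing (now W) both changed — the 3 commands mix motion and turning
initial: x=-1 y=-1 heading=right
t=1 arc(right, 1) ⇒ x=0 y=-2 heading=down
t=2 straight(3) ⇒ x=0 y=-5 heading=down
t=3 arc(right, 1) ⇒ x=-1 y=-6 heading=left
uniquely the one of 27 3-step routes that fits.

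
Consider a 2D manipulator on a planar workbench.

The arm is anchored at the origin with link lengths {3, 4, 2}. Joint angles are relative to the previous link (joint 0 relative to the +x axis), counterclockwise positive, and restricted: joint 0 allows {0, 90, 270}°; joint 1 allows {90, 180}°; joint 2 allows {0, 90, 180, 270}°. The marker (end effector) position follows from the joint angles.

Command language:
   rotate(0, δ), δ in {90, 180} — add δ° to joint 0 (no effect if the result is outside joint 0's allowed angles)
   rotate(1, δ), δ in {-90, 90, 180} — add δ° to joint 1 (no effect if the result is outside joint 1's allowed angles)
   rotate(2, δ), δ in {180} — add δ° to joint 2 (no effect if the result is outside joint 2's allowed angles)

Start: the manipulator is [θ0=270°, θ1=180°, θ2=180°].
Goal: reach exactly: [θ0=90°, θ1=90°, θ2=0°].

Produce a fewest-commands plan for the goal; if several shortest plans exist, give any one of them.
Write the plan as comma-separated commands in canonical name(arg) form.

t0: [θ0=270°, θ1=180°, θ2=180°]
step 1 (rotate(2, 180)): [θ0=270°, θ1=180°, θ2=0°]
step 2 (rotate(1, -90)): [θ0=270°, θ1=90°, θ2=0°]
step 3 (rotate(0, 180)): [θ0=90°, θ1=90°, θ2=0°]
shorter routes all fall short; 3 is best.

rotate(2, 180), rotate(1, -90), rotate(0, 180)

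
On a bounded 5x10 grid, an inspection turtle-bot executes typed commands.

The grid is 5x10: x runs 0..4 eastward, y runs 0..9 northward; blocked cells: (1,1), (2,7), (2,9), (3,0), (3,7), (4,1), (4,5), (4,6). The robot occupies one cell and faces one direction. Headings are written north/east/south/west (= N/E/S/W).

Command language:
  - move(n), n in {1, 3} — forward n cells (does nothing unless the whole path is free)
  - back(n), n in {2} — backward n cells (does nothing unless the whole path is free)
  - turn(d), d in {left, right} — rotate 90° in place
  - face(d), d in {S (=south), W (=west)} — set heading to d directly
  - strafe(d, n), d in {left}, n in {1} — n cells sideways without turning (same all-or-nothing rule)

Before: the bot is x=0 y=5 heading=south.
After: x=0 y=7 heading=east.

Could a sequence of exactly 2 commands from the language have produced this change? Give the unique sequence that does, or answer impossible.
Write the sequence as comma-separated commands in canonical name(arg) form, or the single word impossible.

key: position moved to (0,7) AND the heading swung to E — translation plus rotation needed
from: x=0 y=5 heading=south
[1] after back(2): x=0 y=7 heading=south
[2] after turn(left): x=0 y=7 heading=east
no rival 2-sequence matches.

back(2), turn(left)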